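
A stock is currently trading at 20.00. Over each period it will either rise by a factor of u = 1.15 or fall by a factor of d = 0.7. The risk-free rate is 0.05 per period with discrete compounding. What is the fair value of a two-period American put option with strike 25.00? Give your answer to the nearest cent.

Risk-neutral probability p = (1 + 0.05 − 0.7)/(1.15 − 0.7) = 0.3500/0.4500 = 0.7778
Terminal stock prices: S_uu = 26.45, S_ud = 16.1, S_dd = 9.8
Terminal payoffs (K − S): max(-1.45, 0) = 0, max(8.9, 0) = 8.9, max(15.2, 0) = 15.2
Node u (S = 23): continuation = 1/1.05·[0.7778·0.0000 + 0.2222·8.9000] = 1.8836; exercise value = 2.0000 > continuation, so V_u = 2.0000 (exercise)
Node d (S = 14): continuation = 1/1.05·[0.7778·8.9000 + 0.2222·15.2000] = 9.8095; exercise value = 11.0000 > continuation, so V_d = 11.0000 (exercise)
Node 0 (S = 20): continuation = 1/1.05·[0.7778·2.0000 + 0.2222·11.0000] = 3.8095; exercise value = 5.0000 > continuation, so V_0 = 5.0000 (exercise)

5.00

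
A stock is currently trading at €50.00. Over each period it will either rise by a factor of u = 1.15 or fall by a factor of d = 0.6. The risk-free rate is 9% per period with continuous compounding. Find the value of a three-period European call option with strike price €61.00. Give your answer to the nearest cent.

€8.33

Risk-neutral probability p = (e^0.09 − 0.6)/(1.15 − 0.6) = 0.4942/0.5500 = 0.8985
Terminal stock prices: S_uuu = 76.04, S_uud = 39.67, S_udd = 20.7, S_ddd = 10.8
Terminal payoffs (S − K): max(15.04, 0) = 15.04, max(-21.33, 0) = 0, max(-40.3, 0) = 0, max(-50.2, 0) = 0
Node uu (S = 66.12): V_uu = e^(−0.09)·[0.8985·15.0437 + 0.1015·0.0000] = 12.3534
Node ud (S = 34.5): V_ud = e^(−0.09)·[0.8985·0.0000 + 0.1015·0.0000] = 0.0000
Node dd (S = 18): V_dd = e^(−0.09)·[0.8985·0.0000 + 0.1015·0.0000] = 0.0000
Node u (S = 57.5): V_u = e^(−0.09)·[0.8985·12.3534 + 0.1015·0.0000] = 10.1442
Node d (S = 30): V_d = e^(−0.09)·[0.8985·0.0000 + 0.1015·0.0000] = 0.0000
Node 0 (S = 50): V_0 = e^(−0.09)·[0.8985·10.1442 + 0.1015·0.0000] = 8.3301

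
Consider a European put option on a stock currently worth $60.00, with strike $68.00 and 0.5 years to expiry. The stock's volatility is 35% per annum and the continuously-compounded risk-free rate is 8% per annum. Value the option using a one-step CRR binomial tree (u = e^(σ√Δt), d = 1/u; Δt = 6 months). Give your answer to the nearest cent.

$9.75

CRR parameters: u = e^(σ√Δt) = e^(0.35·√0.5) = 1.2808, d = 1/u = 0.7808
Per-period rate: rΔt = 0.08·0.5 = 0.04, so R = e^0.04 = 1.0408
Risk-neutral probability p = (e^0.04 − 0.7808)/(1.2808 − 0.7808) = 0.2601/0.5000 = 0.5201
Terminal stock prices: S_u = 76.85, S_d = 46.85
Terminal payoffs (K − S): max(-8.848, 0) = 0, max(21.15, 0) = 21.15
Node 0 (S = 60): V_0 = e^(−0.04)·[0.5201·0.0000 + 0.4799·21.1544] = 9.7548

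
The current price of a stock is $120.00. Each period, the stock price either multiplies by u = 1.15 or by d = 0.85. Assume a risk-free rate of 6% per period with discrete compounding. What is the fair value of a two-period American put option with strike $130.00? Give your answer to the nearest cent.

Risk-neutral probability p = (1 + 0.06 − 0.85)/(1.15 − 0.85) = 0.2100/0.3000 = 0.7000
Terminal stock prices: S_uu = 158.7, S_ud = 117.3, S_dd = 86.7
Terminal payoffs (K − S): max(-28.7, 0) = 0, max(12.7, 0) = 12.7, max(43.3, 0) = 43.3
Node u (S = 138): continuation = 1/1.06·[0.7000·0.0000 + 0.3000·12.7000] = 3.5943; exercise value = 0.0000 ≤ continuation, so V_u = 3.5943
Node d (S = 102): continuation = 1/1.06·[0.7000·12.7000 + 0.3000·43.3000] = 20.6415; exercise value = 28.0000 > continuation, so V_d = 28.0000 (exercise)
Node 0 (S = 120): continuation = 1/1.06·[0.7000·3.5943 + 0.3000·28.0000] = 10.2981; exercise value = 10.0000 ≤ continuation, so V_0 = 10.2981

$10.30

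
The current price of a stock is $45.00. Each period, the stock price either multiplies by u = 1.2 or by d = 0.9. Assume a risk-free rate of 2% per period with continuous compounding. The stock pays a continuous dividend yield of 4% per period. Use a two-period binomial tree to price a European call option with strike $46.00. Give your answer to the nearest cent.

$2.27

Per-period risk-free factor R = e^0.02 = 1.0202; dividend-adjusted growth = e^(0.02−0.04) = 0.9802.
Risk-neutral probability p = (0.9802 − 0.9)/(1.2 − 0.9) = 0.0802/0.3000 = 0.2673
Terminal stock prices: S_uu = 64.8, S_ud = 48.6, S_dd = 36.45
Terminal payoffs (S − K): max(18.8, 0) = 18.8, max(2.6, 0) = 2.6, max(-9.55, 0) = 0
Node u (S = 54): V_u = e^(−0.02)·[0.2673·18.8000 + 0.7327·2.6000] = 6.7935
Node d (S = 40.5): V_d = e^(−0.02)·[0.2673·2.6000 + 0.7327·0.0000] = 0.6813
Node 0 (S = 45): V_0 = e^(−0.02)·[0.2673·6.7935 + 0.7327·0.6813] = 2.2694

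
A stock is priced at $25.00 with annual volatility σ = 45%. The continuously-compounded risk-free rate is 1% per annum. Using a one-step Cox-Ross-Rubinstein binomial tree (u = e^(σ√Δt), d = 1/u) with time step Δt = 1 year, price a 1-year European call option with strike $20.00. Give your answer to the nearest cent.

CRR parameters: u = e^(σ√Δt) = e^(0.45·√1) = 1.5683, d = 1/u = 0.6376
Per-period rate: rΔt = 0.01·1 = 0.01, so R = e^0.01 = 1.0101
Risk-neutral probability p = (e^0.01 − 0.6376)/(1.5683 − 0.6376) = 0.3724/0.9307 = 0.4002
Terminal stock prices: S_u = 39.21, S_d = 15.94
Terminal payoffs (S − K): max(19.21, 0) = 19.21, max(-4.059, 0) = 0
Node 0 (S = 25): V_0 = e^(−0.01)·[0.4002·19.2078 + 0.5998·0.0000] = 7.6097

$7.61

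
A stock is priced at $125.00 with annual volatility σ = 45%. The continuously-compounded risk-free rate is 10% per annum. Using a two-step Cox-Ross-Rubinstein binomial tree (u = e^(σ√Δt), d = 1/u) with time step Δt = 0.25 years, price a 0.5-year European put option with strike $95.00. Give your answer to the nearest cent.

$3.64

CRR parameters: u = e^(σ√Δt) = e^(0.45·√0.25) = 1.2523, d = 1/u = 0.7985
Per-period rate: rΔt = 0.1·0.25 = 0.025, so R = e^0.025 = 1.0253
Risk-neutral probability p = (e^0.025 − 0.7985)/(1.2523 − 0.7985) = 0.2268/0.4538 = 0.4998
Terminal stock prices: S_uu = 196, S_ud = 125, S_dd = 79.7
Terminal payoffs (K − S): max(-101, 0) = 0, max(-30, 0) = 0, max(15.3, 0) = 15.3
Node u (S = 156.5): V_u = e^(−0.025)·[0.4998·0.0000 + 0.5002·0.0000] = 0.0000
Node d (S = 99.81): V_d = e^(−0.025)·[0.4998·0.0000 + 0.5002·15.2965] = 7.4628
Node 0 (S = 125): V_0 = e^(−0.025)·[0.4998·0.0000 + 0.5002·7.4628] = 3.6410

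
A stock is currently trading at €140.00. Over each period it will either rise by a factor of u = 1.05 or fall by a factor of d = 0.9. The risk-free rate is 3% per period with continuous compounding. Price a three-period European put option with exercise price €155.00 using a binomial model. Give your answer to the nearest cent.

€5.91

Risk-neutral probability p = (e^0.03 − 0.9)/(1.05 − 0.9) = 0.1305/0.1500 = 0.8697
Terminal stock prices: S_uuu = 162.1, S_uud = 138.9, S_udd = 119.1, S_ddd = 102.1
Terminal payoffs (K − S): max(-7.068, 0) = 0, max(16.09, 0) = 16.09, max(35.93, 0) = 35.93, max(52.94, 0) = 52.94
Node uu (S = 154.3): V_uu = e^(−0.03)·[0.8697·0.0000 + 0.1303·16.0850] = 2.0340
Node ud (S = 132.3): V_ud = e^(−0.03)·[0.8697·16.0850 + 0.1303·35.9300] = 18.1191
Node dd (S = 113.4): V_dd = e^(−0.03)·[0.8697·35.9300 + 0.1303·52.9400] = 37.0191
Node u (S = 147): V_u = e^(−0.03)·[0.8697·2.0340 + 0.1303·18.1191] = 4.0079
Node d (S = 126): V_d = e^(−0.03)·[0.8697·18.1191 + 0.1303·37.0191] = 19.9735
Node 0 (S = 140): V_0 = e^(−0.03)·[0.8697·4.0079 + 0.1303·19.9735] = 5.9083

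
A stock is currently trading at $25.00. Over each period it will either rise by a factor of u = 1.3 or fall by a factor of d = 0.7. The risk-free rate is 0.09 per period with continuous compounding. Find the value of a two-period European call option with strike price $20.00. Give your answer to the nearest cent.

$9.06

Risk-neutral probability p = (e^0.09 − 0.7)/(1.3 − 0.7) = 0.3942/0.6000 = 0.6570
Terminal stock prices: S_uu = 42.25, S_ud = 22.75, S_dd = 12.25
Terminal payoffs (S − K): max(22.25, 0) = 22.25, max(2.75, 0) = 2.75, max(-7.75, 0) = 0
Node u (S = 32.5): V_u = e^(−0.09)·[0.6570·22.2500 + 0.3430·2.7500] = 14.2214
Node d (S = 17.5): V_d = e^(−0.09)·[0.6570·2.7500 + 0.3430·0.0000] = 1.6511
Node 0 (S = 25): V_0 = e^(−0.09)·[0.6570·14.2214 + 0.3430·1.6511] = 9.0564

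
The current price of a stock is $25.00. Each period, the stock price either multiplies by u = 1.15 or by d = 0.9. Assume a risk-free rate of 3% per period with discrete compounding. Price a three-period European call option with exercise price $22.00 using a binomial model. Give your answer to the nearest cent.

Risk-neutral probability p = (1 + 0.03 − 0.9)/(1.15 − 0.9) = 0.1300/0.2500 = 0.5200
Terminal stock prices: S_uuu = 38.02, S_uud = 29.76, S_udd = 23.29, S_ddd = 18.23
Terminal payoffs (S − K): max(16.02, 0) = 16.02, max(7.756, 0) = 7.756, max(1.287, 0) = 1.287, max(-3.775, 0) = 0
Node uu (S = 33.06): V_uu = 1/1.03·[0.5200·16.0219 + 0.4800·7.7562] = 11.7033
Node ud (S = 25.87): V_ud = 1/1.03·[0.5200·7.7562 + 0.4800·1.2875] = 4.5158
Node dd (S = 20.25): V_dd = 1/1.03·[0.5200·1.2875 + 0.4800·0.0000] = 0.6500
Node u (S = 28.75): V_u = 1/1.03·[0.5200·11.7033 + 0.4800·4.5158] = 8.0129
Node d (S = 22.5): V_d = 1/1.03·[0.5200·4.5158 + 0.4800·0.6500] = 2.5827
Node 0 (S = 25): V_0 = 1/1.03·[0.5200·8.0129 + 0.4800·2.5827] = 5.2489

$5.25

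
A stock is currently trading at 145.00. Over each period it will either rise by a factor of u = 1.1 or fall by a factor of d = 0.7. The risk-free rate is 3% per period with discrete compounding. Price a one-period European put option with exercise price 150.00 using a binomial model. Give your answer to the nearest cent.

Risk-neutral probability p = (1 + 0.03 − 0.7)/(1.1 − 0.7) = 0.3300/0.4000 = 0.8250
Terminal stock prices: S_u = 159.5, S_d = 101.5
Terminal payoffs (K − S): max(-9.5, 0) = 0, max(48.5, 0) = 48.5
Node 0 (S = 145): V_0 = 1/1.03·[0.8250·0.0000 + 0.1750·48.5000] = 8.2403

8.24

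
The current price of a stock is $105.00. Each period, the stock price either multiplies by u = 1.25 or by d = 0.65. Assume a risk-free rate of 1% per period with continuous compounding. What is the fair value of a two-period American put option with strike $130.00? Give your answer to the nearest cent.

$34.96

Risk-neutral probability p = (e^0.01 − 0.65)/(1.25 − 0.65) = 0.3601/0.6000 = 0.6001
Terminal stock prices: S_uu = 164.1, S_ud = 85.31, S_dd = 44.36
Terminal payoffs (K − S): max(-34.06, 0) = 0, max(44.69, 0) = 44.69, max(85.64, 0) = 85.64
Node u (S = 131.2): continuation = e^(−0.01)·[0.6001·0.0000 + 0.3999·44.6875] = 17.6934; exercise value = 0.0000 ≤ continuation, so V_u = 17.6934
Node d (S = 68.25): continuation = e^(−0.01)·[0.6001·44.6875 + 0.3999·85.6375] = 60.4565; exercise value = 61.7500 > continuation, so V_d = 61.7500 (exercise)
Node 0 (S = 105): continuation = e^(−0.01)·[0.6001·17.6934 + 0.3999·61.7500] = 34.9610; exercise value = 25.0000 ≤ continuation, so V_0 = 34.9610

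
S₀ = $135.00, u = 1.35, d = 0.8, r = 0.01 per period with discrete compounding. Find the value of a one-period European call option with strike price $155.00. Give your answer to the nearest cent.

$10.30

Risk-neutral probability p = (1 + 0.01 − 0.8)/(1.35 − 0.8) = 0.2100/0.5500 = 0.3818
Terminal stock prices: S_u = 182.2, S_d = 108
Terminal payoffs (S − K): max(27.25, 0) = 27.25, max(-47, 0) = 0
Node 0 (S = 135): V_0 = 1/1.01·[0.3818·27.2500 + 0.6182·0.0000] = 10.3015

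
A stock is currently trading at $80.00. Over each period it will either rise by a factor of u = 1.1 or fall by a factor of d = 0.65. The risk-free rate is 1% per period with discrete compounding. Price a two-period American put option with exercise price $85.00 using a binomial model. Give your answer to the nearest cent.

$10.90

Risk-neutral probability p = (1 + 0.01 − 0.65)/(1.1 − 0.65) = 0.3600/0.4500 = 0.8000
Terminal stock prices: S_uu = 96.8, S_ud = 57.2, S_dd = 33.8
Terminal payoffs (K − S): max(-11.8, 0) = 0, max(27.8, 0) = 27.8, max(51.2, 0) = 51.2
Node u (S = 88): continuation = 1/1.01·[0.8000·0.0000 + 0.2000·27.8000] = 5.5050; exercise value = 0.0000 ≤ continuation, so V_u = 5.5050
Node d (S = 52): continuation = 1/1.01·[0.8000·27.8000 + 0.2000·51.2000] = 32.1584; exercise value = 33.0000 > continuation, so V_d = 33.0000 (exercise)
Node 0 (S = 80): continuation = 1/1.01·[0.8000·5.5050 + 0.2000·33.0000] = 10.8950; exercise value = 5.0000 ≤ continuation, so V_0 = 10.8950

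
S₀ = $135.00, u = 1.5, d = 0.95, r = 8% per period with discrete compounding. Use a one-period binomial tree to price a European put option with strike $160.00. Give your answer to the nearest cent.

$22.45

Risk-neutral probability p = (1 + 0.08 − 0.95)/(1.5 − 0.95) = 0.1300/0.5500 = 0.2364
Terminal stock prices: S_u = 202.5, S_d = 128.2
Terminal payoffs (K − S): max(-42.5, 0) = 0, max(31.75, 0) = 31.75
Node 0 (S = 135): V_0 = 1/1.08·[0.2364·0.0000 + 0.7636·31.7500] = 22.4495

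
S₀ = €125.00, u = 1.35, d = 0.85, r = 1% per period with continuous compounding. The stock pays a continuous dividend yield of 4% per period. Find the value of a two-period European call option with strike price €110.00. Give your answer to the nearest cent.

Per-period risk-free factor R = e^0.01 = 1.0101; dividend-adjusted growth = e^(0.01−0.04) = 0.9704.
Risk-neutral probability p = (0.9704 − 0.85)/(1.35 − 0.85) = 0.1204/0.5000 = 0.2409
Terminal stock prices: S_uu = 227.8, S_ud = 143.4, S_dd = 90.31
Terminal payoffs (S − K): max(117.8, 0) = 117.8, max(33.44, 0) = 33.44, max(-19.69, 0) = 0
Node u (S = 168.8): V_u = e^(−0.01)·[0.2409·117.8125 + 0.7591·33.4375] = 53.2277
Node d (S = 106.2): V_d = e^(−0.01)·[0.2409·33.4375 + 0.7591·0.0000] = 7.9746
Node 0 (S = 125): V_0 = e^(−0.01)·[0.2409·53.2277 + 0.7591·7.9746] = 18.6879

€18.69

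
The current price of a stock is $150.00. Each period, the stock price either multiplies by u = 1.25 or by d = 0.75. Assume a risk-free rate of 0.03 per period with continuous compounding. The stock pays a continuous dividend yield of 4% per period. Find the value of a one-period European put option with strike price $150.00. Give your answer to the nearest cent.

$18.92

Per-period risk-free factor R = e^0.03 = 1.0305; dividend-adjusted growth = e^(0.03−0.04) = 0.9900.
Risk-neutral probability p = (0.9900 − 0.75)/(1.25 − 0.75) = 0.2400/0.5000 = 0.4801
Terminal stock prices: S_u = 187.5, S_d = 112.5
Terminal payoffs (K − S): max(-37.5, 0) = 0, max(37.5, 0) = 37.5
Node 0 (S = 150): V_0 = e^(−0.03)·[0.4801·0.0000 + 0.5199·37.5000] = 18.9201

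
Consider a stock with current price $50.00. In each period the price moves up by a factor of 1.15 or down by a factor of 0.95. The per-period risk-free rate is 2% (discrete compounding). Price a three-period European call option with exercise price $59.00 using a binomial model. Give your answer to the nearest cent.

$1.55

Risk-neutral probability p = (1 + 0.02 − 0.95)/(1.15 − 0.95) = 0.0700/0.2000 = 0.3500
Terminal stock prices: S_uuu = 76.04, S_uud = 62.82, S_udd = 51.89, S_ddd = 42.87
Terminal payoffs (S − K): max(17.04, 0) = 17.04, max(3.819, 0) = 3.819, max(-7.106, 0) = 0, max(-16.13, 0) = 0
Node uu (S = 66.12): V_uu = 1/1.02·[0.3500·17.0437 + 0.6500·3.8187] = 8.2819
Node ud (S = 54.62): V_ud = 1/1.02·[0.3500·3.8187 + 0.6500·0.0000] = 1.3104
Node dd (S = 45.12): V_dd = 1/1.02·[0.3500·0.0000 + 0.6500·0.0000] = 0.0000
Node u (S = 57.5): V_u = 1/1.02·[0.3500·8.2819 + 0.6500·1.3104] = 3.6768
Node d (S = 47.5): V_d = 1/1.02·[0.3500·1.3104 + 0.6500·0.0000] = 0.4496
Node 0 (S = 50): V_0 = 1/1.02·[0.3500·3.6768 + 0.6500·0.4496] = 1.5482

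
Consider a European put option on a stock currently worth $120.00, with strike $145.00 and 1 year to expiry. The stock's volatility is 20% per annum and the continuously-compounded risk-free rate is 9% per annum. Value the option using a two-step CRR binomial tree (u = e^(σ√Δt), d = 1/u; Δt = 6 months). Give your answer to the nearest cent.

CRR parameters: u = e^(σ√Δt) = e^(0.2·√0.5) = 1.1519, d = 1/u = 0.8681
Per-period rate: rΔt = 0.09·0.5 = 0.045, so R = e^0.045 = 1.0460
Risk-neutral probability p = (e^0.045 − 0.8681)/(1.1519 − 0.8681) = 0.1779/0.2838 = 0.6269
Terminal stock prices: S_uu = 159.2, S_ud = 120, S_dd = 90.44
Terminal payoffs (K − S): max(-14.23, 0) = 0, max(25, 0) = 25, max(54.56, 0) = 54.56
Node u (S = 138.2): V_u = e^(−0.045)·[0.6269·0.0000 + 0.3731·25.0000] = 8.9172
Node d (S = 104.2): V_d = e^(−0.045)·[0.6269·25.0000 + 0.3731·54.5634] = 34.4448
Node 0 (S = 120): V_0 = e^(−0.045)·[0.6269·8.9172 + 0.3731·34.4448] = 17.6302

$17.63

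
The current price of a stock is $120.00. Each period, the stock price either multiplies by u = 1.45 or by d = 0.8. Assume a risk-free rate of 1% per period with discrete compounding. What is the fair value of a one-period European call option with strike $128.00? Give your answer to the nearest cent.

Risk-neutral probability p = (1 + 0.01 − 0.8)/(1.45 − 0.8) = 0.2100/0.6500 = 0.3231
Terminal stock prices: S_u = 174, S_d = 96
Terminal payoffs (S − K): max(46, 0) = 46, max(-32, 0) = 0
Node 0 (S = 120): V_0 = 1/1.01·[0.3231·46.0000 + 0.6769·0.0000] = 14.7144

$14.71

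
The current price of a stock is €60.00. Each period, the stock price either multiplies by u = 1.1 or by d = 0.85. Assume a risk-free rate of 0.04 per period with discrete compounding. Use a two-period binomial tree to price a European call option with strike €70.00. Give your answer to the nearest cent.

Risk-neutral probability p = (1 + 0.04 − 0.85)/(1.1 − 0.85) = 0.1900/0.2500 = 0.7600
Terminal stock prices: S_uu = 72.6, S_ud = 56.1, S_dd = 43.35
Terminal payoffs (S − K): max(2.6, 0) = 2.6, max(-13.9, 0) = 0, max(-26.65, 0) = 0
Node u (S = 66): V_u = 1/1.04·[0.7600·2.6000 + 0.2400·0.0000] = 1.9000
Node d (S = 51): V_d = 1/1.04·[0.7600·0.0000 + 0.2400·0.0000] = 0.0000
Node 0 (S = 60): V_0 = 1/1.04·[0.7600·1.9000 + 0.2400·0.0000] = 1.3885

€1.39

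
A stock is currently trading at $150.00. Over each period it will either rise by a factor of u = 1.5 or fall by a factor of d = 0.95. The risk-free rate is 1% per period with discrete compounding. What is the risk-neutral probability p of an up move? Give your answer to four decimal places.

p = 0.1091

Risk-neutral probability p = (1 + 0.01 − 0.95)/(1.5 − 0.95) = 0.0600/0.5500 = 0.1091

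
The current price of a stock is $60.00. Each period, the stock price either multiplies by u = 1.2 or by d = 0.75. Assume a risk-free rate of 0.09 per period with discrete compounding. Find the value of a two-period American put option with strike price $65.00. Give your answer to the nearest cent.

$6.20

Risk-neutral probability p = (1 + 0.09 − 0.75)/(1.2 − 0.75) = 0.3400/0.4500 = 0.7556
Terminal stock prices: S_uu = 86.4, S_ud = 54, S_dd = 33.75
Terminal payoffs (K − S): max(-21.4, 0) = 0, max(11, 0) = 11, max(31.25, 0) = 31.25
Node u (S = 72): continuation = 1/1.09·[0.7556·0.0000 + 0.2444·11.0000] = 2.4669; exercise value = 0.0000 ≤ continuation, so V_u = 2.4669
Node d (S = 45): continuation = 1/1.09·[0.7556·11.0000 + 0.2444·31.2500] = 14.6330; exercise value = 20.0000 > continuation, so V_d = 20.0000 (exercise)
Node 0 (S = 60): continuation = 1/1.09·[0.7556·2.4669 + 0.2444·20.0000] = 6.1952; exercise value = 5.0000 ≤ continuation, so V_0 = 6.1952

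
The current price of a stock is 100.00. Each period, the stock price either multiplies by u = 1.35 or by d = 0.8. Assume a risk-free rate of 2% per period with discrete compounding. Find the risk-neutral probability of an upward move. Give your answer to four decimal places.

Risk-neutral probability p = (1 + 0.02 − 0.8)/(1.35 − 0.8) = 0.2200/0.5500 = 0.4000

p = 0.4000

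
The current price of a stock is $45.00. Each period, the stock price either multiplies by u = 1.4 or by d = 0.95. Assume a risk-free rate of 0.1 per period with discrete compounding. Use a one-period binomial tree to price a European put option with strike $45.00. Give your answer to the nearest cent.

Risk-neutral probability p = (1 + 0.1 − 0.95)/(1.4 − 0.95) = 0.1500/0.4500 = 0.3333
Terminal stock prices: S_u = 63, S_d = 42.75
Terminal payoffs (K − S): max(-18, 0) = 0, max(2.25, 0) = 2.25
Node 0 (S = 45): V_0 = 1/1.1·[0.3333·0.0000 + 0.6667·2.2500] = 1.3636

$1.36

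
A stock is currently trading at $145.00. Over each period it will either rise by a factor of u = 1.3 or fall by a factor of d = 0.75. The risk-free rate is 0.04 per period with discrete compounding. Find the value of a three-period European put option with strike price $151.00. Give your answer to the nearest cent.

Risk-neutral probability p = (1 + 0.04 − 0.75)/(1.3 − 0.75) = 0.2900/0.5500 = 0.5273
Terminal stock prices: S_uuu = 318.6, S_uud = 183.8, S_udd = 106, S_ddd = 61.17
Terminal payoffs (K − S): max(-167.6, 0) = 0, max(-32.79, 0) = 0, max(44.97, 0) = 44.97, max(89.83, 0) = 89.83
Node uu (S = 245.1): V_uu = 1/1.04·[0.5273·0.0000 + 0.4727·0.0000] = 0.0000
Node ud (S = 141.4): V_ud = 1/1.04·[0.5273·0.0000 + 0.4727·44.9688] = 20.4403
Node dd (S = 81.56): V_dd = 1/1.04·[0.5273·44.9688 + 0.4727·89.8281] = 63.6298
Node u (S = 188.5): V_u = 1/1.04·[0.5273·0.0000 + 0.4727·20.4403] = 9.2911
Node d (S = 108.8): V_d = 1/1.04·[0.5273·20.4403 + 0.4727·63.6298] = 39.2857
Node 0 (S = 145): V_0 = 1/1.04·[0.5273·9.2911 + 0.4727·39.2857] = 22.5677

$22.57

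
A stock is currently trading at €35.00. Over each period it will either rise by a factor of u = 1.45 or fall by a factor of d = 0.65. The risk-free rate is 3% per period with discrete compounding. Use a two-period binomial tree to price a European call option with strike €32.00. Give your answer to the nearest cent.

€9.31

Risk-neutral probability p = (1 + 0.03 − 0.65)/(1.45 − 0.65) = 0.3800/0.8000 = 0.4750
Terminal stock prices: S_uu = 73.59, S_ud = 32.99, S_dd = 14.79
Terminal payoffs (S − K): max(41.59, 0) = 41.59, max(0.9875, 0) = 0.9875, max(-17.21, 0) = 0
Node u (S = 50.75): V_u = 1/1.03·[0.4750·41.5875 + 0.5250·0.9875] = 19.6820
Node d (S = 22.75): V_d = 1/1.03·[0.4750·0.9875 + 0.5250·0.0000] = 0.4554
Node 0 (S = 35): V_0 = 1/1.03·[0.4750·19.6820 + 0.5250·0.4554] = 9.3088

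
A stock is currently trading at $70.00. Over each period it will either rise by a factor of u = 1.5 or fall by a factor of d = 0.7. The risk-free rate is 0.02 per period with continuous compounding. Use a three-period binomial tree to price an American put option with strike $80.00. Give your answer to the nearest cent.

Risk-neutral probability p = (e^0.02 − 0.7)/(1.5 − 0.7) = 0.3202/0.8000 = 0.4003
Terminal stock prices: S_uuu = 236.2, S_uud = 110.2, S_udd = 51.45, S_ddd = 24.01
Terminal payoffs (K − S): max(-156.2, 0) = 0, max(-30.25, 0) = 0, max(28.55, 0) = 28.55, max(55.99, 0) = 55.99
Node uu (S = 157.5): continuation = e^(−0.02)·[0.4003·0.0000 + 0.5997·0.0000] = 0.0000; exercise value = 0.0000 ≤ continuation, so V_uu = 0.0000
Node ud (S = 73.5): continuation = e^(−0.02)·[0.4003·0.0000 + 0.5997·28.5500] = 16.7838; exercise value = 6.5000 ≤ continuation, so V_ud = 16.7838
Node dd (S = 34.3): continuation = e^(−0.02)·[0.4003·28.5500 + 0.5997·55.9900] = 44.1159; exercise value = 45.7000 > continuation, so V_dd = 45.7000 (exercise)
Node u (S = 105): continuation = e^(−0.02)·[0.4003·0.0000 + 0.5997·16.7838] = 9.8667; exercise value = 0.0000 ≤ continuation, so V_u = 9.8667
Node d (S = 49): continuation = e^(−0.02)·[0.4003·16.7838 + 0.5997·45.7000] = 33.4505; exercise value = 31.0000 ≤ continuation, so V_d = 33.4505
Node 0 (S = 70): continuation = e^(−0.02)·[0.4003·9.8667 + 0.5997·33.4505] = 23.5356; exercise value = 10.0000 ≤ continuation, so V_0 = 23.5356

$23.54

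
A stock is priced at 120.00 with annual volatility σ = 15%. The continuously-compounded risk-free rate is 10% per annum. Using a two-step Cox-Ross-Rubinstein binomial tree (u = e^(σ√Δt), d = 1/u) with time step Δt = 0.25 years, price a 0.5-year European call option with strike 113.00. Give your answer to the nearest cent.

CRR parameters: u = e^(σ√Δt) = e^(0.15·√0.25) = 1.0779, d = 1/u = 0.9277
Per-period rate: rΔt = 0.1·0.25 = 0.025, so R = e^0.025 = 1.0253
Risk-neutral probability p = (e^0.025 − 0.9277)/(1.0779 − 0.9277) = 0.0976/0.1501 = 0.6499
Terminal stock prices: S_uu = 139.4, S_ud = 120, S_dd = 103.3
Terminal payoffs (S − K): max(26.42, 0) = 26.42, max(7, 0) = 7, max(-9.715, 0) = 0
Node u (S = 129.3): V_u = e^(−0.025)·[0.6499·26.4201 + 0.3501·7.0000] = 19.1361
Node d (S = 111.3): V_d = e^(−0.025)·[0.6499·7.0000 + 0.3501·0.0000] = 4.4368
Node 0 (S = 120): V_0 = e^(−0.025)·[0.6499·19.1361 + 0.3501·4.4368] = 13.6440

13.64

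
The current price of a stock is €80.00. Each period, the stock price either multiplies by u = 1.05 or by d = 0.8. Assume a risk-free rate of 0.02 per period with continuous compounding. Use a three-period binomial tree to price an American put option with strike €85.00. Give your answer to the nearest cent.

Risk-neutral probability p = (e^0.02 − 0.8)/(1.05 − 0.8) = 0.2202/0.2500 = 0.8808
Terminal stock prices: S_uuu = 92.61, S_uud = 70.56, S_udd = 53.76, S_ddd = 40.96
Terminal payoffs (K − S): max(-7.61, 0) = 0, max(14.44, 0) = 14.44, max(31.24, 0) = 31.24, max(44.04, 0) = 44.04
Node uu (S = 88.2): continuation = e^(−0.02)·[0.8808·0.0000 + 0.1192·14.4400] = 1.6871; exercise value = 0.0000 ≤ continuation, so V_uu = 1.6871
Node ud (S = 67.2): continuation = e^(−0.02)·[0.8808·14.4400 + 0.1192·31.2400] = 16.1169; exercise value = 17.8000 > continuation, so V_ud = 17.8000 (exercise)
Node dd (S = 51.2): continuation = e^(−0.02)·[0.8808·31.2400 + 0.1192·44.0400] = 32.1169; exercise value = 33.8000 > continuation, so V_dd = 33.8000 (exercise)
Node u (S = 84): continuation = e^(−0.02)·[0.8808·1.6871 + 0.1192·17.8000] = 3.5362; exercise value = 1.0000 ≤ continuation, so V_u = 3.5362
Node d (S = 64): continuation = e^(−0.02)·[0.8808·17.8000 + 0.1192·33.8000] = 19.3169; exercise value = 21.0000 > continuation, so V_d = 21.0000 (exercise)
Node 0 (S = 80): continuation = e^(−0.02)·[0.8808·3.5362 + 0.1192·21.0000] = 5.5066; exercise value = 5.0000 ≤ continuation, so V_0 = 5.5066

€5.51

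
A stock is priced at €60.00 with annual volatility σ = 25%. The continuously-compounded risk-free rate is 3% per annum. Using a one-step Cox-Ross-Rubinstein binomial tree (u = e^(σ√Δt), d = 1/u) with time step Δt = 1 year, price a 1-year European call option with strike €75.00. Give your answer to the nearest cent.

CRR parameters: u = e^(σ√Δt) = e^(0.25·√1) = 1.2840, d = 1/u = 0.7788
Per-period rate: rΔt = 0.03·1 = 0.03, so R = e^0.03 = 1.0305
Risk-neutral probability p = (e^0.03 − 0.7788)/(1.2840 − 0.7788) = 0.2517/0.5052 = 0.4981
Terminal stock prices: S_u = 77.04, S_d = 46.73
Terminal payoffs (S − K): max(2.042, 0) = 2.042, max(-28.27, 0) = 0
Node 0 (S = 60): V_0 = e^(−0.03)·[0.4981·2.0415 + 0.5019·0.0000] = 0.9868

€0.99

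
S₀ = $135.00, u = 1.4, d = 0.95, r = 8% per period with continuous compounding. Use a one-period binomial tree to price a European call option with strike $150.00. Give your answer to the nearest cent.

Risk-neutral probability p = (e^0.08 − 0.95)/(1.4 − 0.95) = 0.1333/0.4500 = 0.2962
Terminal stock prices: S_u = 189, S_d = 128.2
Terminal payoffs (S − K): max(39, 0) = 39, max(-21.75, 0) = 0
Node 0 (S = 135): V_0 = e^(−0.08)·[0.2962·39.0000 + 0.7038·0.0000] = 10.6634

$10.66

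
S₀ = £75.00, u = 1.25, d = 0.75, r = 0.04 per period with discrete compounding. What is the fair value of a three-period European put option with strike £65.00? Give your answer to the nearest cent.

Risk-neutral probability p = (1 + 0.04 − 0.75)/(1.25 − 0.75) = 0.2900/0.5000 = 0.5800
Terminal stock prices: S_uuu = 146.5, S_uud = 87.89, S_udd = 52.73, S_ddd = 31.64
Terminal payoffs (K − S): max(-81.48, 0) = 0, max(-22.89, 0) = 0, max(12.27, 0) = 12.27, max(33.36, 0) = 33.36
Node uu (S = 117.2): V_uu = 1/1.04·[0.5800·0.0000 + 0.4200·0.0000] = 0.0000
Node ud (S = 70.31): V_ud = 1/1.04·[0.5800·0.0000 + 0.4200·12.2656] = 4.9534
Node dd (S = 42.19): V_dd = 1/1.04·[0.5800·12.2656 + 0.4200·33.3594] = 20.3125
Node u (S = 93.75): V_u = 1/1.04·[0.5800·0.0000 + 0.4200·4.9534] = 2.0004
Node d (S = 56.25): V_d = 1/1.04·[0.5800·4.9534 + 0.4200·20.3125] = 10.9656
Node 0 (S = 75): V_0 = 1/1.04·[0.5800·2.0004 + 0.4200·10.9656] = 5.5440

£5.54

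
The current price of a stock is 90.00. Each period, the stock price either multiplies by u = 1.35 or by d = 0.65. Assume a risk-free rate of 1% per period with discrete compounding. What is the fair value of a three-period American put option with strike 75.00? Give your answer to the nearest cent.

14.13

Risk-neutral probability p = (1 + 0.01 − 0.65)/(1.35 − 0.65) = 0.3600/0.7000 = 0.5143
Terminal stock prices: S_uuu = 221.4, S_uud = 106.6, S_udd = 51.33, S_ddd = 24.72
Terminal payoffs (K − S): max(-146.4, 0) = 0, max(-31.62, 0) = 0, max(23.67, 0) = 23.67, max(50.28, 0) = 50.28
Node uu (S = 164): continuation = 1/1.01·[0.5143·0.0000 + 0.4857·0.0000] = 0.0000; exercise value = 0.0000 ≤ continuation, so V_uu = 0.0000
Node ud (S = 78.98): continuation = 1/1.01·[0.5143·0.0000 + 0.4857·23.6662] = 11.3812; exercise value = 0.0000 ≤ continuation, so V_ud = 11.3812
Node dd (S = 38.03): continuation = 1/1.01·[0.5143·23.6662 + 0.4857·50.2837] = 36.2324; exercise value = 36.9750 > continuation, so V_dd = 36.9750 (exercise)
Node u (S = 121.5): continuation = 1/1.01·[0.5143·0.0000 + 0.4857·11.3812] = 5.4733; exercise value = 0.0000 ≤ continuation, so V_u = 5.4733
Node d (S = 58.5): continuation = 1/1.01·[0.5143·11.3812 + 0.4857·36.9750] = 23.5767; exercise value = 16.5000 ≤ continuation, so V_d = 23.5767
Node 0 (S = 90): continuation = 1/1.01·[0.5143·5.4733 + 0.4857·23.5767] = 14.1251; exercise value = 0.0000 ≤ continuation, so V_0 = 14.1251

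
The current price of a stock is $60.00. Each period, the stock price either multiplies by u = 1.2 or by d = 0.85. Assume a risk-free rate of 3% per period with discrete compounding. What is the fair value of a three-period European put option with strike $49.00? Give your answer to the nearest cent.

$1.27

Risk-neutral probability p = (1 + 0.03 − 0.85)/(1.2 − 0.85) = 0.1800/0.3500 = 0.5143
Terminal stock prices: S_uuu = 103.7, S_uud = 73.44, S_udd = 52.02, S_ddd = 36.85
Terminal payoffs (K − S): max(-54.68, 0) = 0, max(-24.44, 0) = 0, max(-3.02, 0) = 0, max(12.15, 0) = 12.15
Node uu (S = 86.4): V_uu = 1/1.03·[0.5143·0.0000 + 0.4857·0.0000] = 0.0000
Node ud (S = 61.2): V_ud = 1/1.03·[0.5143·0.0000 + 0.4857·0.0000] = 0.0000
Node dd (S = 43.35): V_dd = 1/1.03·[0.5143·0.0000 + 0.4857·12.1525] = 5.7307
Node u (S = 72): V_u = 1/1.03·[0.5143·0.0000 + 0.4857·0.0000] = 0.0000
Node d (S = 51): V_d = 1/1.03·[0.5143·0.0000 + 0.4857·5.7307] = 2.7024
Node 0 (S = 60): V_0 = 1/1.03·[0.5143·0.0000 + 0.4857·2.7024] = 1.2744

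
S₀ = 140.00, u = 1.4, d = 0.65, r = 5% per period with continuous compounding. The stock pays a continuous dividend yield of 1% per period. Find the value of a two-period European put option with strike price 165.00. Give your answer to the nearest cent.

38.95

Per-period risk-free factor R = e^0.05 = 1.0513; dividend-adjusted growth = e^(0.05−0.01) = 1.0408.
Risk-neutral probability p = (1.0408 − 0.65)/(1.4 − 0.65) = 0.3908/0.7500 = 0.5211
Terminal stock prices: S_uu = 274.4, S_ud = 127.4, S_dd = 59.15
Terminal payoffs (K − S): max(-109.4, 0) = 0, max(37.6, 0) = 37.6, max(105.8, 0) = 105.8
Node u (S = 196): V_u = e^(−0.05)·[0.5211·0.0000 + 0.4789·37.6000] = 17.1291
Node d (S = 91): V_d = e^(−0.05)·[0.5211·37.6000 + 0.4789·105.8500] = 66.8583
Node 0 (S = 140): V_0 = e^(−0.05)·[0.5211·17.1291 + 0.4789·66.8583] = 38.9484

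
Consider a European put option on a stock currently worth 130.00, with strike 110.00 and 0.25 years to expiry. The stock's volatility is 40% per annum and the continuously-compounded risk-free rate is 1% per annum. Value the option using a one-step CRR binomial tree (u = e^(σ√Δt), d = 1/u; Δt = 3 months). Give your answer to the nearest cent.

1.93

CRR parameters: u = e^(σ√Δt) = e^(0.4·√0.25) = 1.2214, d = 1/u = 0.8187
Per-period rate: rΔt = 0.01·0.25 = 0.0025, so R = e^0.0025 = 1.0025
Risk-neutral probability p = (e^0.0025 − 0.8187)/(1.2214 − 0.8187) = 0.1838/0.4027 = 0.4564
Terminal stock prices: S_u = 158.8, S_d = 106.4
Terminal payoffs (K − S): max(-48.78, 0) = 0, max(3.565, 0) = 3.565
Node 0 (S = 130): V_0 = e^(−0.0025)·[0.4564·0.0000 + 0.5436·3.5650] = 1.9332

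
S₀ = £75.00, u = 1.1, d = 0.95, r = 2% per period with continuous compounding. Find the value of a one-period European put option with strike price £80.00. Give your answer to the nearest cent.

Risk-neutral probability p = (e^0.02 − 0.95)/(1.1 − 0.95) = 0.0702/0.1500 = 0.4680
Terminal stock prices: S_u = 82.5, S_d = 71.25
Terminal payoffs (K − S): max(-2.5, 0) = 0, max(8.75, 0) = 8.75
Node 0 (S = 75): V_0 = e^(−0.02)·[0.4680·0.0000 + 0.5320·8.7500] = 4.5627

£4.56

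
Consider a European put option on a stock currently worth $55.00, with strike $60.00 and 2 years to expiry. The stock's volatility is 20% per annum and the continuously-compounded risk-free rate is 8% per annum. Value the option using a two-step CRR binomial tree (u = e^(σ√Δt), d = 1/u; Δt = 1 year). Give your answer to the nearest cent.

$4.24

CRR parameters: u = e^(σ√Δt) = e^(0.2·√1) = 1.2214, d = 1/u = 0.8187
Per-period rate: rΔt = 0.08·1 = 0.08, so R = e^0.08 = 1.0833
Risk-neutral probability p = (e^0.08 − 0.8187)/(1.2214 − 0.8187) = 0.2646/0.4027 = 0.6570
Terminal stock prices: S_uu = 82.05, S_ud = 55, S_dd = 36.87
Terminal payoffs (K − S): max(-22.05, 0) = 0, max(5, 0) = 5, max(23.13, 0) = 23.13
Node u (S = 67.18): V_u = e^(−0.08)·[0.6570·0.0000 + 0.3430·5.0000] = 1.5831
Node d (S = 45.03): V_d = e^(−0.08)·[0.6570·5.0000 + 0.3430·23.1324] = 10.3568
Node 0 (S = 55): V_0 = e^(−0.08)·[0.6570·1.5831 + 0.3430·10.3568] = 4.2394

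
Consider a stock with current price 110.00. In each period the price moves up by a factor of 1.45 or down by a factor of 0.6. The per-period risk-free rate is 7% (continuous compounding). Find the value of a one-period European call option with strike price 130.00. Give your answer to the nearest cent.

15.29

Risk-neutral probability p = (e^0.07 − 0.6)/(1.45 − 0.6) = 0.4725/0.8500 = 0.5559
Terminal stock prices: S_u = 159.5, S_d = 66
Terminal payoffs (S − K): max(29.5, 0) = 29.5, max(-64, 0) = 0
Node 0 (S = 110): V_0 = e^(−0.07)·[0.5559·29.5000 + 0.4441·0.0000] = 15.2902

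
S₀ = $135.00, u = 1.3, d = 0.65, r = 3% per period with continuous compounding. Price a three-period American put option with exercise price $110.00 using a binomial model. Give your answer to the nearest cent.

$15.17

Risk-neutral probability p = (e^0.03 − 0.65)/(1.3 − 0.65) = 0.3805/0.6500 = 0.5853
Terminal stock prices: S_uuu = 296.6, S_uud = 148.3, S_udd = 74.15, S_ddd = 37.07
Terminal payoffs (K − S): max(-186.6, 0) = 0, max(-38.3, 0) = 0, max(35.85, 0) = 35.85, max(72.93, 0) = 72.93
Node uu (S = 228.2): continuation = e^(−0.03)·[0.5853·0.0000 + 0.4147·0.0000] = 0.0000; exercise value = 0.0000 ≤ continuation, so V_uu = 0.0000
Node ud (S = 114.1): continuation = e^(−0.03)·[0.5853·0.0000 + 0.4147·35.8512] = 14.4276; exercise value = 0.0000 ≤ continuation, so V_ud = 14.4276
Node dd (S = 57.04): continuation = e^(−0.03)·[0.5853·35.8512 + 0.4147·72.9256] = 49.7115; exercise value = 52.9625 > continuation, so V_dd = 52.9625 (exercise)
Node u (S = 175.5): continuation = e^(−0.03)·[0.5853·0.0000 + 0.4147·14.4276] = 5.8061; exercise value = 0.0000 ≤ continuation, so V_u = 5.8061
Node d (S = 87.75): continuation = e^(−0.03)·[0.5853·14.4276 + 0.4147·52.9625] = 29.5088; exercise value = 22.2500 ≤ continuation, so V_d = 29.5088
Node 0 (S = 135): continuation = e^(−0.03)·[0.5853·5.8061 + 0.4147·29.5088] = 15.1732; exercise value = 0.0000 ≤ continuation, so V_0 = 15.1732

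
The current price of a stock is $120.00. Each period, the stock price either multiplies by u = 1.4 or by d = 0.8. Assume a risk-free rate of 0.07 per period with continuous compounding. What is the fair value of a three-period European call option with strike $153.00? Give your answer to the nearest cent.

$23.01

Risk-neutral probability p = (e^0.07 − 0.8)/(1.4 − 0.8) = 0.2725/0.6000 = 0.4542
Terminal stock prices: S_uuu = 329.3, S_uud = 188.2, S_udd = 107.5, S_ddd = 61.44
Terminal payoffs (S − K): max(176.3, 0) = 176.3, max(35.16, 0) = 35.16, max(-45.48, 0) = 0, max(-91.56, 0) = 0
Node uu (S = 235.2): V_uu = e^(−0.07)·[0.4542·176.2800 + 0.5458·35.1600] = 92.5437
Node ud (S = 134.4): V_ud = e^(−0.07)·[0.4542·35.1600 + 0.5458·0.0000] = 14.8894
Node dd (S = 76.8): V_dd = e^(−0.07)·[0.4542·0.0000 + 0.5458·0.0000] = 0.0000
Node u (S = 168): V_u = e^(−0.07)·[0.4542·92.5437 + 0.5458·14.8894] = 46.7674
Node d (S = 96): V_d = e^(−0.07)·[0.4542·14.8894 + 0.5458·0.0000] = 6.3053
Node 0 (S = 120): V_0 = e^(−0.07)·[0.4542·46.7674 + 0.5458·6.3053] = 23.0137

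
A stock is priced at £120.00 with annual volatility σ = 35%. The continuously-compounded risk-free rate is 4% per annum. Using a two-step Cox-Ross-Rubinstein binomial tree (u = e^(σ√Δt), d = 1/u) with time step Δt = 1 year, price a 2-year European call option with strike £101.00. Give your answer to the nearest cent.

CRR parameters: u = e^(σ√Δt) = e^(0.35·√1) = 1.4191, d = 1/u = 0.7047
Per-period rate: rΔt = 0.04·1 = 0.04, so R = e^0.04 = 1.0408
Risk-neutral probability p = (e^0.04 − 0.7047)/(1.4191 − 0.7047) = 0.3361/0.7144 = 0.4705
Terminal stock prices: S_uu = 241.7, S_ud = 120, S_dd = 59.59
Terminal payoffs (S − K): max(140.7, 0) = 140.7, max(19, 0) = 19, max(-41.41, 0) = 0
Node u (S = 170.3): V_u = e^(−0.04)·[0.4705·140.6503 + 0.5295·19.0000] = 73.2484
Node d (S = 84.56): V_d = e^(−0.04)·[0.4705·19.0000 + 0.5295·0.0000] = 8.5892
Node 0 (S = 120): V_0 = e^(−0.04)·[0.4705·73.2484 + 0.5295·8.5892] = 37.4823

£37.48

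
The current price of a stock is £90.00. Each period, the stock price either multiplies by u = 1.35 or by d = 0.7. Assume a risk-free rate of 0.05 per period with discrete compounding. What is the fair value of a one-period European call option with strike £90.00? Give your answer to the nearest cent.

Risk-neutral probability p = (1 + 0.05 − 0.7)/(1.35 − 0.7) = 0.3500/0.6500 = 0.5385
Terminal stock prices: S_u = 121.5, S_d = 63
Terminal payoffs (S − K): max(31.5, 0) = 31.5, max(-27, 0) = 0
Node 0 (S = 90): V_0 = 1/1.05·[0.5385·31.5000 + 0.4615·0.0000] = 16.1538

£16.15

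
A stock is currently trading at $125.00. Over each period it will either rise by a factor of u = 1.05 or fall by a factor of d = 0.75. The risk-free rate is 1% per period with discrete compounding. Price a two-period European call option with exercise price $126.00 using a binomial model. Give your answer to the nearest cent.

Risk-neutral probability p = (1 + 0.01 − 0.75)/(1.05 − 0.75) = 0.2600/0.3000 = 0.8667
Terminal stock prices: S_uu = 137.8, S_ud = 98.44, S_dd = 70.31
Terminal payoffs (S − K): max(11.81, 0) = 11.81, max(-27.56, 0) = 0, max(-55.69, 0) = 0
Node u (S = 131.2): V_u = 1/1.01·[0.8667·11.8125 + 0.1333·0.0000] = 10.1361
Node d (S = 93.75): V_d = 1/1.01·[0.8667·0.0000 + 0.1333·0.0000] = 0.0000
Node 0 (S = 125): V_0 = 1/1.01·[0.8667·10.1361 + 0.1333·0.0000] = 8.6977

$8.70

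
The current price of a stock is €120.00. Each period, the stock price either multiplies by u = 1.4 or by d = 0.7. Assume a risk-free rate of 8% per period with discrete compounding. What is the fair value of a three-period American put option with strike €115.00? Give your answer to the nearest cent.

€16.06

Risk-neutral probability p = (1 + 0.08 − 0.7)/(1.4 − 0.7) = 0.3800/0.7000 = 0.5429
Terminal stock prices: S_uuu = 329.3, S_uud = 164.6, S_udd = 82.32, S_ddd = 41.16
Terminal payoffs (K − S): max(-214.3, 0) = 0, max(-49.64, 0) = 0, max(32.68, 0) = 32.68, max(73.84, 0) = 73.84
Node uu (S = 235.2): continuation = 1/1.08·[0.5429·0.0000 + 0.4571·0.0000] = 0.0000; exercise value = 0.0000 ≤ continuation, so V_uu = 0.0000
Node ud (S = 117.6): continuation = 1/1.08·[0.5429·0.0000 + 0.4571·32.6800] = 13.8328; exercise value = 0.0000 ≤ continuation, so V_ud = 13.8328
Node dd (S = 58.8): continuation = 1/1.08·[0.5429·32.6800 + 0.4571·73.8400] = 47.6815; exercise value = 56.2000 > continuation, so V_dd = 56.2000 (exercise)
Node u (S = 168): continuation = 1/1.08·[0.5429·0.0000 + 0.4571·13.8328] = 5.8552; exercise value = 0.0000 ≤ continuation, so V_u = 5.8552
Node d (S = 84): continuation = 1/1.08·[0.5429·13.8328 + 0.4571·56.2000] = 30.7414; exercise value = 31.0000 > continuation, so V_d = 31.0000 (exercise)
Node 0 (S = 120): continuation = 1/1.08·[0.5429·5.8552 + 0.4571·31.0000] = 16.0648; exercise value = 0.0000 ≤ continuation, so V_0 = 16.0648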